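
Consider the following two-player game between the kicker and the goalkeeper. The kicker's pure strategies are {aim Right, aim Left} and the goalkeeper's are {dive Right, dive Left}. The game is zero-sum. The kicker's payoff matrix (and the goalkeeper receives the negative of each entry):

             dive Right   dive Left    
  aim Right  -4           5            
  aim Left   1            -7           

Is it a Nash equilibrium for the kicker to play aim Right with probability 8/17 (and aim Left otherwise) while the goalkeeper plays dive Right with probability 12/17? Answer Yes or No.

Check the goalkeeper's indifference given the kicker's mix p = 8/17:
  payoff from dive Right = 23/17; payoff from dive Left = 23/17 — equal.
Check the kicker's indifference given the goalkeeper's mix q = 12/17:
  payoff from aim Right = -23/17; payoff from aim Left = -23/17 — equal.
Both players are indifferent, so neither can profitably deviate.

Yes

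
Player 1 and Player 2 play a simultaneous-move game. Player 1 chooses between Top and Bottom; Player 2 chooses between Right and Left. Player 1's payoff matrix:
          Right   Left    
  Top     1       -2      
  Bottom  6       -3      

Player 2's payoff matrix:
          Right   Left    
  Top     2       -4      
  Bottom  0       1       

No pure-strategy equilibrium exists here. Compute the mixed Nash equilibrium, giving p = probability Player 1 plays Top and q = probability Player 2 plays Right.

Set Player 2's expected payoff from Right equal to that from Left:
  Player 2's payoff from Right: p·2 + (1−p)·0 = 2p
  Player 2's payoff from Left: p·(-4) + (1−p)·1 = -5p + 1
  2p = -5p + 1  ⇒  7p = 1  ⇒  p = 1/7.
Player 1's indifference between Top and Bottom determines Player 2's mixing probability q:
  Player 1's expected payoff from Top: q·1 + (1−q)·(-2) = 3q - 2
  Player 1's expected payoff from Bottom: q·6 + (1−q)·(-3) = 9q - 3
  3q - 2 = 9q - 3  ⇒  -6q = -1  ⇒  q = 1/6.

p = 1/7, q = 1/6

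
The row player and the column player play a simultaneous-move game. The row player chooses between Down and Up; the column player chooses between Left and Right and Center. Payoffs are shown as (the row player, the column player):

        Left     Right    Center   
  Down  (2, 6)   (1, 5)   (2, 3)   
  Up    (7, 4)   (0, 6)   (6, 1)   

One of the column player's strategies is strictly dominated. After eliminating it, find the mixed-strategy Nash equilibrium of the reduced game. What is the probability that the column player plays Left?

The column player's strategy Center is strictly dominated by Left: 6 > 3 and 4 > 1. Eliminate Center.
The row player's indifference between Down and Up determines the column player's mixing probability q:
  the row player's payoff from Down: q·2 + (1−q)·1 = q + 1
  the row player's payoff from Up: q·7 + (1−q)·0 = 7q
  q + 1 = 7q  ⇒  -6q = -1  ⇒  q = 1/6.

q = 1/6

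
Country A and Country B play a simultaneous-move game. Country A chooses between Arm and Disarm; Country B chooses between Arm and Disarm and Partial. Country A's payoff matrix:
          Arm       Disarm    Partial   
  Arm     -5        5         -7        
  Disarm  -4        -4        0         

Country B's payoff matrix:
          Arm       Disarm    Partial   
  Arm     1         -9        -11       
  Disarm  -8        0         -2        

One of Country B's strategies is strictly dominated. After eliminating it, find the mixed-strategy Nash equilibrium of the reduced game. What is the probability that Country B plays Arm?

Country B's strategy Partial is strictly dominated by Disarm: -9 > -11 and 0 > -2. Eliminate Partial.
In a mixed equilibrium Country A is indifferent between Arm and Disarm; this condition fixes q.
  Country A's payoff to Arm: q·(-5) + (1−q)·5 = -10q + 5
  Country A's payoff to Disarm: q·(-4) + (1−q)·(-4) = -4
  -10q + 5 = -4  ⇒  -10q = -9  ⇒  q = 9/10.

q = 9/10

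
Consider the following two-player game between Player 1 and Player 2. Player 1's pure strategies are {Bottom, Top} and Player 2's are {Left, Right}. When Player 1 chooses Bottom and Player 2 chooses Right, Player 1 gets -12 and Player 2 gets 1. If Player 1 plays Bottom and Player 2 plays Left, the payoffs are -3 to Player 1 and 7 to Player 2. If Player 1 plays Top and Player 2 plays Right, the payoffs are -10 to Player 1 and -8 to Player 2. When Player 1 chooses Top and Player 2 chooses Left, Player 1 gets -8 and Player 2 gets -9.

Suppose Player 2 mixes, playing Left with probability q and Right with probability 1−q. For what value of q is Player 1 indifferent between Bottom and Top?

q = 2/7

Player 1's indifference between Bottom and Top determines Player 2's mixing probability q:
  Player 1's expected payoff from Bottom: q·(-3) + (1−q)·(-12) = 9q - 12
  Player 1's expected payoff from Top: q·(-8) + (1−q)·(-10) = 2q - 10
  9q - 12 = 2q - 10  ⇒  7q = 2  ⇒  q = 2/7.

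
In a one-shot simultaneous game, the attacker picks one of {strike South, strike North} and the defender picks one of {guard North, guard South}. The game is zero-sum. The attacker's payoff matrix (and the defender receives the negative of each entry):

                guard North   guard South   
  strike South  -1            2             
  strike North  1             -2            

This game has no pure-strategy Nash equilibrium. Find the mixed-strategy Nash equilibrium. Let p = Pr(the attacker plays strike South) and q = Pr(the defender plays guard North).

p = 1/2, q = 2/3

The defender's indifference between guard North and guard South determines the attacker's mixing probability p:
  the defender's payoff to guard North: p·1 + (1−p)·(-1) = 2p - 1
  the defender's payoff to guard South: p·(-2) + (1−p)·2 = -4p + 2
  2p - 1 = -4p + 2  ⇒  6p = 3  ⇒  p = 1/2.
The defender's mix must leave the attacker indifferent between strike South and strike North.
  the attacker's payoff from strike South: q·(-1) + (1−q)·2 = -3q + 2
  the attacker's payoff from strike North: q·1 + (1−q)·(-2) = 3q - 2
  -3q + 2 = 3q - 2  ⇒  -6q = -4  ⇒  q = 2/3.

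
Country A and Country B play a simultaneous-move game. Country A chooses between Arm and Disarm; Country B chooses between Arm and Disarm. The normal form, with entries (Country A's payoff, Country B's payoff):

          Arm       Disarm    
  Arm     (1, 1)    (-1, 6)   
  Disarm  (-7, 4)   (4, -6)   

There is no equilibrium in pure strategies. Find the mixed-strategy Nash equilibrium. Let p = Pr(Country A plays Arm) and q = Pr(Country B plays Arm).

Country B's indifference between Arm and Disarm determines Country A's mixing probability p:
  Country B's payoff from Arm: p·1 + (1−p)·4 = -3p + 4
  Country B's payoff from Disarm: p·6 + (1−p)·(-6) = 12p - 6
  -3p + 4 = 12p - 6  ⇒  -15p = -10  ⇒  p = 2/3.
For Country A to be willing to mix, Country A must be indifferent between Arm and Disarm, which pins down Country B's mix.
  Country A's expected payoff from Arm: q·1 + (1−q)·(-1) = 2q - 1
  Country A's expected payoff from Disarm: q·(-7) + (1−q)·4 = -11q + 4
  2q - 1 = -11q + 4  ⇒  13q = 5  ⇒  q = 5/13.

p = 2/3, q = 5/13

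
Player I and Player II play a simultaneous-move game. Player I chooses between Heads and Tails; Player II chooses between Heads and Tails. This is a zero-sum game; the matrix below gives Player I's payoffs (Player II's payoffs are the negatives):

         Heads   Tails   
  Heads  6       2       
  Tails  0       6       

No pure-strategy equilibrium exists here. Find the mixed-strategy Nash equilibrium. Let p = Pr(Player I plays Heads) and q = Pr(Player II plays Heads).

p = 3/5, q = 2/5

Set Player II's expected payoff from Heads equal to that from Tails:
  Player II's payoff to Heads: p·(-6) + (1−p)·0 = -6p
  Player II's payoff to Tails: p·(-2) + (1−p)·(-6) = 4p - 6
  -6p = 4p - 6  ⇒  -10p = -6  ⇒  p = 3/5.
For Player I to be willing to mix, Player I must be indifferent between Heads and Tails, which pins down Player II's mix.
  Player I's expected payoff from Heads: q·6 + (1−q)·2 = 4q + 2
  Player I's expected payoff from Tails: q·0 + (1−q)·6 = -6q + 6
  4q + 2 = -6q + 6  ⇒  10q = 4  ⇒  q = 2/5.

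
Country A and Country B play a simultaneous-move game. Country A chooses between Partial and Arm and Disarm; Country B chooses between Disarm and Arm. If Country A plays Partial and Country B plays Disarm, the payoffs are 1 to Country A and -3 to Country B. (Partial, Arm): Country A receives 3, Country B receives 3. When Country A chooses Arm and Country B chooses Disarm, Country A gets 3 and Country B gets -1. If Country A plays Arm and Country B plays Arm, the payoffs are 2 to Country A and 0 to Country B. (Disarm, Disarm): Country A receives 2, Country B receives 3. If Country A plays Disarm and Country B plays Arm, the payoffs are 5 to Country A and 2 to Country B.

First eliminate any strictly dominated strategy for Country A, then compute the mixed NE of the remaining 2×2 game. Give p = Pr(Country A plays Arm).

p = 1/2

Country A's strategy Partial is strictly dominated by Disarm: 2 > 1 and 5 > 3. Eliminate Partial.
Set Country B's expected payoff from Disarm equal to that from Arm:
  Country B's payoff from Disarm: p·(-1) + (1−p)·3 = -4p + 3
  Country B's payoff from Arm: p·0 + (1−p)·2 = -2p + 2
  -4p + 3 = -2p + 2  ⇒  -2p = -1  ⇒  p = 1/2.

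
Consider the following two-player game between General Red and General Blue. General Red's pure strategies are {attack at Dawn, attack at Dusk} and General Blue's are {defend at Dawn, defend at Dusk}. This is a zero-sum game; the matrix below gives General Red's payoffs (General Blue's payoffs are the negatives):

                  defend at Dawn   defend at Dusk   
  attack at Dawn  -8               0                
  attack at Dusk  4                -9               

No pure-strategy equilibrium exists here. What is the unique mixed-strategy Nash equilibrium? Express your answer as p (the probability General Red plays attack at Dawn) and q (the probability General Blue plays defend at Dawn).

Set General Blue's expected payoff from defend at Dawn equal to that from defend at Dusk:
  General Blue's payoff from defend at Dawn: p·8 + (1−p)·(-4) = 12p - 4
  General Blue's payoff from defend at Dusk: p·0 + (1−p)·9 = -9p + 9
  12p - 4 = -9p + 9  ⇒  21p = 13  ⇒  p = 13/21.
General Blue's mix must leave General Red indifferent between attack at Dawn and attack at Dusk.
  General Red's payoff from attack at Dawn: q·(-8) + (1−q)·0 = -8q
  General Red's payoff from attack at Dusk: q·4 + (1−q)·(-9) = 13q - 9
  -8q = 13q - 9  ⇒  -21q = -9  ⇒  q = 3/7.

p = 13/21, q = 3/7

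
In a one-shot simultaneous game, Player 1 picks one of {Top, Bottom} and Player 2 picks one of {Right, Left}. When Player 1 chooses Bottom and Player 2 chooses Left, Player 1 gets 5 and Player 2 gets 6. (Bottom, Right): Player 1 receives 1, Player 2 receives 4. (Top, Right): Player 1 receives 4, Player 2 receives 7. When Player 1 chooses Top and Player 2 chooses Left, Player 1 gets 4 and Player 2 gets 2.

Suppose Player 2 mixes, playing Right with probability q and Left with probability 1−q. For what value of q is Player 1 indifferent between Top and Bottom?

q = 1/4

In a mixed equilibrium Player 1 is indifferent between Top and Bottom; this condition fixes q.
  Player 1's payoff from Top: q·4 + (1−q)·4 = 4
  Player 1's payoff from Bottom: q·1 + (1−q)·5 = -4q + 5
  4 = -4q + 5  ⇒  4q = 1  ⇒  q = 1/4.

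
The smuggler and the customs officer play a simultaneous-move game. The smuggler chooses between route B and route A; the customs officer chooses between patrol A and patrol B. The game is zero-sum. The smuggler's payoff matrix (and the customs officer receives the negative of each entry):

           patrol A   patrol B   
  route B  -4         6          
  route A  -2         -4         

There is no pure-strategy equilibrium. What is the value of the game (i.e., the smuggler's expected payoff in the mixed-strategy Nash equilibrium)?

v = -7/3

Set the smuggler's expected payoff from route B equal to that from route A:
  the smuggler's payoff to route B: q·(-4) + (1−q)·6 = -10q + 6
  the smuggler's payoff to route A: q·(-2) + (1−q)·(-4) = 2q - 4
  -10q + 6 = 2q - 4  ⇒  -12q = -10  ⇒  q = 5/6.
The value is the smuggler's expected payoff against this mix (using route B): (5/6)·(-4) + (1/6)·6 = -7/3.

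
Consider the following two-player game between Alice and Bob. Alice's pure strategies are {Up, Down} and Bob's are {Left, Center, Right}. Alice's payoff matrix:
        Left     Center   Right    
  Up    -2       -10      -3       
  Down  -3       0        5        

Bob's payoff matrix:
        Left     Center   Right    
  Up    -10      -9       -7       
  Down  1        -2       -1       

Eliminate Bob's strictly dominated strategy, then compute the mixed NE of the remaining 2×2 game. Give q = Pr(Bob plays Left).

q = 8/9

Bob's strategy Center is strictly dominated by Right: -7 > -9 and -1 > -2. Eliminate Center.
In a mixed equilibrium Alice is indifferent between Up and Down; this condition fixes q.
  Alice's expected payoff from Up: q·(-2) + (1−q)·(-3) = q - 3
  Alice's expected payoff from Down: q·(-3) + (1−q)·5 = -8q + 5
  q - 3 = -8q + 5  ⇒  9q = 8  ⇒  q = 8/9.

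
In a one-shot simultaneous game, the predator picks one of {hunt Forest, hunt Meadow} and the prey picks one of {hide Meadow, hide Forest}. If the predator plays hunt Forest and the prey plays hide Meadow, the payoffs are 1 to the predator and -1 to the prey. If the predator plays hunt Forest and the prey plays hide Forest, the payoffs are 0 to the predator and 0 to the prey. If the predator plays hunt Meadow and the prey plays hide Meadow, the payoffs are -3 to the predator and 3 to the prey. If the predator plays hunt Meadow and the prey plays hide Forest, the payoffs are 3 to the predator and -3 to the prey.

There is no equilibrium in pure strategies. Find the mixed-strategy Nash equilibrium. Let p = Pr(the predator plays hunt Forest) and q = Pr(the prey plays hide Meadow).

p = 6/7, q = 3/7

In a mixed equilibrium the prey is indifferent between hide Meadow and hide Forest; this condition fixes p.
  the prey's payoff from hide Meadow: p·(-1) + (1−p)·3 = -4p + 3
  the prey's payoff from hide Forest: p·0 + (1−p)·(-3) = 3p - 3
  -4p + 3 = 3p - 3  ⇒  -7p = -6  ⇒  p = 6/7.
The prey's mix must leave the predator indifferent between hunt Forest and hunt Meadow.
  the predator's expected payoff from hunt Forest: q·1 + (1−q)·0 = q
  the predator's expected payoff from hunt Meadow: q·(-3) + (1−q)·3 = -6q + 3
  q = -6q + 3  ⇒  7q = 3  ⇒  q = 3/7.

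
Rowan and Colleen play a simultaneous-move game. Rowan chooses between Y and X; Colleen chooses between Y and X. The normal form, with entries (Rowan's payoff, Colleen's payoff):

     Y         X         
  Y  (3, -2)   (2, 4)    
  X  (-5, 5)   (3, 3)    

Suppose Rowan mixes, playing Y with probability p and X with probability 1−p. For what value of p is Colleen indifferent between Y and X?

Colleen's indifference between Y and X determines Rowan's mixing probability p:
  Colleen's expected payoff from Y: p·(-2) + (1−p)·5 = -7p + 5
  Colleen's expected payoff from X: p·4 + (1−p)·3 = p + 3
  -7p + 5 = p + 3  ⇒  -8p = -2  ⇒  p = 1/4.

p = 1/4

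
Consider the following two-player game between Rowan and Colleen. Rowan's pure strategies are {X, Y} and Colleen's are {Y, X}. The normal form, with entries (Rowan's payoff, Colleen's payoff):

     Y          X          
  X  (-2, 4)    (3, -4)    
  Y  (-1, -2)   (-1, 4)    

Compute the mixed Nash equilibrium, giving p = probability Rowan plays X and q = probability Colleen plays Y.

In a mixed equilibrium Colleen is indifferent between Y and X; this condition fixes p.
  Colleen's payoff to Y: p·4 + (1−p)·(-2) = 6p - 2
  Colleen's payoff to X: p·(-4) + (1−p)·4 = -8p + 4
  6p - 2 = -8p + 4  ⇒  14p = 6  ⇒  p = 3/7.
Rowan's indifference between X and Y determines Colleen's mixing probability q:
  Rowan's payoff from X: q·(-2) + (1−q)·3 = -5q + 3
  Rowan's payoff from Y: q·(-1) + (1−q)·(-1) = -1
  -5q + 3 = -1  ⇒  -5q = -4  ⇒  q = 4/5.

p = 3/7, q = 4/5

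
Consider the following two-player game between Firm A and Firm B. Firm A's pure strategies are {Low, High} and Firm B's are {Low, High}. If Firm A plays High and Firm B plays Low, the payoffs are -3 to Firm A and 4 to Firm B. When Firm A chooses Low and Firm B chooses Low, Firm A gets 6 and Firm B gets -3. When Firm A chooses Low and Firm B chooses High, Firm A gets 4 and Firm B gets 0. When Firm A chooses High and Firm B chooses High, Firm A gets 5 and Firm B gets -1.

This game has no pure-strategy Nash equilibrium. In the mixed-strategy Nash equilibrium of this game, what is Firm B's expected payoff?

-3/8

For Firm B to be willing to mix, Firm B must be indifferent between Low and High, which pins down Firm A's mix.
  Firm B's expected payoff from Low: p·(-3) + (1−p)·4 = -7p + 4
  Firm B's expected payoff from High: p·0 + (1−p)·(-1) = p - 1
  -7p + 4 = p - 1  ⇒  -8p = -5  ⇒  p = 5/8.
At equilibrium Firm B is indifferent across columns, so Firm B's payoff equals the payoff from Low: (5/8)·(-3) + (3/8)·4 = -3/8.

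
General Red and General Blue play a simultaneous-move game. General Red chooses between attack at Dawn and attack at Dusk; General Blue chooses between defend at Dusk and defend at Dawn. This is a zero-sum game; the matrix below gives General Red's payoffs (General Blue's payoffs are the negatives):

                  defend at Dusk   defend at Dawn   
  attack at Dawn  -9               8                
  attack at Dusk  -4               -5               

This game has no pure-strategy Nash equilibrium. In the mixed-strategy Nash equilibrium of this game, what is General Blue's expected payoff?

In a mixed equilibrium General Blue is indifferent between defend at Dusk and defend at Dawn; this condition fixes p.
  General Blue's expected payoff from defend at Dusk: p·9 + (1−p)·4 = 5p + 4
  General Blue's expected payoff from defend at Dawn: p·(-8) + (1−p)·5 = -13p + 5
  5p + 4 = -13p + 5  ⇒  18p = 1  ⇒  p = 1/18.
At equilibrium General Blue is indifferent across columns, so General Blue's payoff equals the payoff from defend at Dusk: (1/18)·9 + (17/18)·4 = 77/18.

77/18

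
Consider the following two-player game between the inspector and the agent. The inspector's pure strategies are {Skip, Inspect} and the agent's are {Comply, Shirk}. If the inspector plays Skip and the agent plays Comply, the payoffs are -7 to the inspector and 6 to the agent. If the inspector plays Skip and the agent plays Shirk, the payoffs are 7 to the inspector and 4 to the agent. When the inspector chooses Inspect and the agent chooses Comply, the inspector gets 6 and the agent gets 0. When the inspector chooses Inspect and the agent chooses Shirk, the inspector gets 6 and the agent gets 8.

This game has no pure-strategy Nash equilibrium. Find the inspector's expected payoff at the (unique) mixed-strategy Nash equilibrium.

Set the inspector's expected payoff from Skip equal to that from Inspect:
  the inspector's payoff to Skip: q·(-7) + (1−q)·7 = -14q + 7
  the inspector's payoff to Inspect: q·6 + (1−q)·6 = 6
  -14q + 7 = 6  ⇒  -14q = -1  ⇒  q = 1/14.
At equilibrium the inspector is indifferent across rows, so the inspector's payoff equals the payoff from Skip: (1/14)·(-7) + (13/14)·7 = 6.

6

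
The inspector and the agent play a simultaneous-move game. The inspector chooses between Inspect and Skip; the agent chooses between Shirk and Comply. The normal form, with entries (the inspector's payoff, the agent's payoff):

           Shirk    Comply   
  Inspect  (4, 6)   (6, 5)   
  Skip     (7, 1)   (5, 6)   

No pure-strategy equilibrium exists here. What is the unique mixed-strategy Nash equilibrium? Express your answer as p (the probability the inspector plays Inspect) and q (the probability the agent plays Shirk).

p = 5/6, q = 1/4

The inspector's mix must leave the agent indifferent between Shirk and Comply.
  the agent's payoff from Shirk: p·6 + (1−p)·1 = 5p + 1
  the agent's payoff from Comply: p·5 + (1−p)·6 = -p + 6
  5p + 1 = -p + 6  ⇒  6p = 5  ⇒  p = 5/6.
For the inspector to be willing to mix, the inspector must be indifferent between Inspect and Skip, which pins down the agent's mix.
  the inspector's expected payoff from Inspect: q·4 + (1−q)·6 = -2q + 6
  the inspector's expected payoff from Skip: q·7 + (1−q)·5 = 2q + 5
  -2q + 6 = 2q + 5  ⇒  -4q = -1  ⇒  q = 1/4.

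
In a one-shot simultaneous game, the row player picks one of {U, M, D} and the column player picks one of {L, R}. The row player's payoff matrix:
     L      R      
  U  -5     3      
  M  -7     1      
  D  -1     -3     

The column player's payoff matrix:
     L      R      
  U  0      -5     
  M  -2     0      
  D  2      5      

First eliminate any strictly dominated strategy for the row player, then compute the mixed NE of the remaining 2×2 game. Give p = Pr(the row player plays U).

p = 3/8

The row player's strategy M is strictly dominated by U: -5 > -7 and 3 > 1. Eliminate M.
The row player's mix must leave the column player indifferent between L and R.
  the column player's payoff to L: p·0 + (1−p)·2 = -2p + 2
  the column player's payoff to R: p·(-5) + (1−p)·5 = -10p + 5
  -2p + 2 = -10p + 5  ⇒  8p = 3  ⇒  p = 3/8.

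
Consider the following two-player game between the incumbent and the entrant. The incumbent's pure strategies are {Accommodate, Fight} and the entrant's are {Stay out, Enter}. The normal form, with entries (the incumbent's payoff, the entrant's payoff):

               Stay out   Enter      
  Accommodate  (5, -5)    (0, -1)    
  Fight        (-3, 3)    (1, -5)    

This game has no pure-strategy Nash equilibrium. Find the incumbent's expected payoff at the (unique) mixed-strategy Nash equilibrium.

For the incumbent to be willing to mix, the incumbent must be indifferent between Accommodate and Fight, which pins down the entrant's mix.
  the incumbent's payoff to Accommodate: q·5 + (1−q)·0 = 5q
  the incumbent's payoff to Fight: q·(-3) + (1−q)·1 = -4q + 1
  5q = -4q + 1  ⇒  9q = 1  ⇒  q = 1/9.
At equilibrium the incumbent is indifferent across rows, so the incumbent's payoff equals the payoff from Accommodate: (1/9)·5 + (8/9)·0 = 5/9.

5/9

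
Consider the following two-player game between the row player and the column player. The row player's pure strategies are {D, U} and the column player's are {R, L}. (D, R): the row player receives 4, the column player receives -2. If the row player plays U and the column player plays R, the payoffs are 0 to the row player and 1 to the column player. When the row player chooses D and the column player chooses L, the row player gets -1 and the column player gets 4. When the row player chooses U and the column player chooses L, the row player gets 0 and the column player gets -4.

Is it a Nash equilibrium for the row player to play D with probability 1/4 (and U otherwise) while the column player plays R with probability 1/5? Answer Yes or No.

Given the row player's mix p = 1/4, the column player's payoff from R is 1/4 but from L is -2. The column player strictly prefers R, so the column player would not mix.
So the proposed profile is not a Nash equilibrium.

No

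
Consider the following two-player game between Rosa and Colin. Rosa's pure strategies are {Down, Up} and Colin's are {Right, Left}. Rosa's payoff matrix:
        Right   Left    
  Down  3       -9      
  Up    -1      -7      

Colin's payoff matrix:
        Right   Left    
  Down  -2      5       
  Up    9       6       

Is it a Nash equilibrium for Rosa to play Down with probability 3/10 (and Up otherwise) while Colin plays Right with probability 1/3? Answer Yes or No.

Check Colin's indifference given Rosa's mix p = 3/10:
  payoff from Right = 57/10; payoff from Left = 57/10 — equal.
Check Rosa's indifference given Colin's mix q = 1/3:
  payoff from Down = -5; payoff from Up = -5 — equal.
Both players are indifferent, so neither can profitably deviate.

Yes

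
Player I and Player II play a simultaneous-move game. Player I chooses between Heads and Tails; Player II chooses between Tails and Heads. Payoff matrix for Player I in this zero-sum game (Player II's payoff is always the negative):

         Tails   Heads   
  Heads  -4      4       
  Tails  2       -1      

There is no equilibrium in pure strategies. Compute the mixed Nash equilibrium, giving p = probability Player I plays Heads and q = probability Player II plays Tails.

Set Player II's expected payoff from Tails equal to that from Heads:
  Player II's expected payoff from Tails: p·4 + (1−p)·(-2) = 6p - 2
  Player II's expected payoff from Heads: p·(-4) + (1−p)·1 = -5p + 1
  6p - 2 = -5p + 1  ⇒  11p = 3  ⇒  p = 3/11.
In a mixed equilibrium Player I is indifferent between Heads and Tails; this condition fixes q.
  Player I's payoff from Heads: q·(-4) + (1−q)·4 = -8q + 4
  Player I's payoff from Tails: q·2 + (1−q)·(-1) = 3q - 1
  -8q + 4 = 3q - 1  ⇒  -11q = -5  ⇒  q = 5/11.

p = 3/11, q = 5/11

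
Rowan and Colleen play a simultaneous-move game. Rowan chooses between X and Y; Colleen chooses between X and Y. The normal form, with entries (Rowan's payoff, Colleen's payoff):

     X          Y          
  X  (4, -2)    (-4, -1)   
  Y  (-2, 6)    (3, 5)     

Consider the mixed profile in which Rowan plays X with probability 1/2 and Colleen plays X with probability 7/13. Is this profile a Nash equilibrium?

Check Colleen's indifference given Rowan's mix p = 1/2:
  payoff from X = 2; payoff from Y = 2 — equal.
Check Rowan's indifference given Colleen's mix q = 7/13:
  payoff from X = 4/13; payoff from Y = 4/13 — equal.
Both players are indifferent, so neither can profitably deviate.

Yes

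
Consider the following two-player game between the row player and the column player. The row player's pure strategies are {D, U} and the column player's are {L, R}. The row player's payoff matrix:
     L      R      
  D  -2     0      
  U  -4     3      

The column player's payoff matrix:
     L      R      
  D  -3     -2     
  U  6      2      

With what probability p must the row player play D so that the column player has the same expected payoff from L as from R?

p = 4/5

Set the column player's expected payoff from L equal to that from R:
  the column player's payoff to L: p·(-3) + (1−p)·6 = -9p + 6
  the column player's payoff to R: p·(-2) + (1−p)·2 = -4p + 2
  -9p + 6 = -4p + 2  ⇒  -5p = -4  ⇒  p = 4/5.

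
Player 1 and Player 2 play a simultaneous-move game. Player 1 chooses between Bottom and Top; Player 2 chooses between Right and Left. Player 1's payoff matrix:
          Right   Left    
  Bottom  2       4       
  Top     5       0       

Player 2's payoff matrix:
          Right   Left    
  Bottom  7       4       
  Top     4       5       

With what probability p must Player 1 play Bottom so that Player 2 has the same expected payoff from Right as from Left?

Player 2's indifference between Right and Left determines Player 1's mixing probability p:
  Player 2's expected payoff from Right: p·7 + (1−p)·4 = 3p + 4
  Player 2's expected payoff from Left: p·4 + (1−p)·5 = -p + 5
  3p + 4 = -p + 5  ⇒  4p = 1  ⇒  p = 1/4.

p = 1/4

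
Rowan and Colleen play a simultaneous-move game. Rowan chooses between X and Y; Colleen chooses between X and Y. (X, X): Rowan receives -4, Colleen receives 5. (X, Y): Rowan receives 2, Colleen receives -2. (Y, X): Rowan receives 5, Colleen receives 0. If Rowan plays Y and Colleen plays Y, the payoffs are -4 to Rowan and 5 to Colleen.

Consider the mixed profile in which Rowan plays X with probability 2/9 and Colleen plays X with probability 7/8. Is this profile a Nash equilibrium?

No

Given Rowan's mix p = 2/9, Colleen's payoff from X is 10/9 but from Y is 31/9. Colleen strictly prefers Y, so Colleen would not mix.
So the proposed profile is not a Nash equilibrium.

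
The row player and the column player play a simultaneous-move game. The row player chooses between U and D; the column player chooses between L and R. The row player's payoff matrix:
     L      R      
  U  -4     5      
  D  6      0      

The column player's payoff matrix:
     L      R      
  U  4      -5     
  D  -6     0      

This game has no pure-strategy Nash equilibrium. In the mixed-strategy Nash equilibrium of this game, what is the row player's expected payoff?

2

Set the row player's expected payoff from U equal to that from D:
  the row player's expected payoff from U: q·(-4) + (1−q)·5 = -9q + 5
  the row player's expected payoff from D: q·6 + (1−q)·0 = 6q
  -9q + 5 = 6q  ⇒  -15q = -5  ⇒  q = 1/3.
At equilibrium the row player is indifferent across rows, so the row player's payoff equals the payoff from U: (1/3)·(-4) + (2/3)·5 = 2.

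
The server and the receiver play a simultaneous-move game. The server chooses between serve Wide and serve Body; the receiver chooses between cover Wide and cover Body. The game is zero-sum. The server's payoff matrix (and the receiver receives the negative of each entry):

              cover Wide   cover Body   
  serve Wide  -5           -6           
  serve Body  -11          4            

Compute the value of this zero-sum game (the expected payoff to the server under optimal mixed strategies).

The receiver's mix must leave the server indifferent between serve Wide and serve Body.
  the server's payoff to serve Wide: q·(-5) + (1−q)·(-6) = q - 6
  the server's payoff to serve Body: q·(-11) + (1−q)·4 = -15q + 4
  q - 6 = -15q + 4  ⇒  16q = 10  ⇒  q = 5/8.
The value is the server's expected payoff against this mix (using serve Wide): (5/8)·(-5) + (3/8)·(-6) = -43/8.

v = -43/8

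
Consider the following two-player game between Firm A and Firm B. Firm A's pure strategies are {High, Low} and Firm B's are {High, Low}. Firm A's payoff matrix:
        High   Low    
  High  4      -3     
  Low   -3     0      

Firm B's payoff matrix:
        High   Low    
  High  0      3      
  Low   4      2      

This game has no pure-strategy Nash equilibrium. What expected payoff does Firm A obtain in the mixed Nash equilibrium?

-9/10

In a mixed equilibrium Firm A is indifferent between High and Low; this condition fixes q.
  Firm A's expected payoff from High: q·4 + (1−q)·(-3) = 7q - 3
  Firm A's expected payoff from Low: q·(-3) + (1−q)·0 = -3q
  7q - 3 = -3q  ⇒  10q = 3  ⇒  q = 3/10.
At equilibrium Firm A is indifferent across rows, so Firm A's payoff equals the payoff from High: (3/10)·4 + (7/10)·(-3) = -9/10.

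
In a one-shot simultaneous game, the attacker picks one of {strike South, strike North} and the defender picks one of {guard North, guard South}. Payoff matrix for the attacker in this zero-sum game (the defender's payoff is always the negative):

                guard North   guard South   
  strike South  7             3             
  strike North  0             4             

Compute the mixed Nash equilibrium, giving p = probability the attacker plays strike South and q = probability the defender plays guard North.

For the defender to be willing to mix, the defender must be indifferent between guard North and guard South, which pins down the attacker's mix.
  the defender's payoff to guard North: p·(-7) + (1−p)·0 = -7p
  the defender's payoff to guard South: p·(-3) + (1−p)·(-4) = p - 4
  -7p = p - 4  ⇒  -8p = -4  ⇒  p = 1/2.
Set the attacker's expected payoff from strike South equal to that from strike North:
  the attacker's payoff to strike South: q·7 + (1−q)·3 = 4q + 3
  the attacker's payoff to strike North: q·0 + (1−q)·4 = -4q + 4
  4q + 3 = -4q + 4  ⇒  8q = 1  ⇒  q = 1/8.

p = 1/2, q = 1/8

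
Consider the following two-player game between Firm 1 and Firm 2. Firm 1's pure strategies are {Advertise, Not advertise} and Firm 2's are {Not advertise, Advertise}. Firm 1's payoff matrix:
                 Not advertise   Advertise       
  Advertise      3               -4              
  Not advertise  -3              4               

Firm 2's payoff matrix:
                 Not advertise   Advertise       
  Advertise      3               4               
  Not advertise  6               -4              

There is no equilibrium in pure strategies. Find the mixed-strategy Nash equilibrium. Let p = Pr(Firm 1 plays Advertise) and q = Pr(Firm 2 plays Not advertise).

p = 10/11, q = 4/7

Firm 2's indifference between Not advertise and Advertise determines Firm 1's mixing probability p:
  Firm 2's payoff from Not advertise: p·3 + (1−p)·6 = -3p + 6
  Firm 2's payoff from Advertise: p·4 + (1−p)·(-4) = 8p - 4
  -3p + 6 = 8p - 4  ⇒  -11p = -10  ⇒  p = 10/11.
In a mixed equilibrium Firm 1 is indifferent between Advertise and Not advertise; this condition fixes q.
  Firm 1's expected payoff from Advertise: q·3 + (1−q)·(-4) = 7q - 4
  Firm 1's expected payoff from Not advertise: q·(-3) + (1−q)·4 = -7q + 4
  7q - 4 = -7q + 4  ⇒  14q = 8  ⇒  q = 4/7.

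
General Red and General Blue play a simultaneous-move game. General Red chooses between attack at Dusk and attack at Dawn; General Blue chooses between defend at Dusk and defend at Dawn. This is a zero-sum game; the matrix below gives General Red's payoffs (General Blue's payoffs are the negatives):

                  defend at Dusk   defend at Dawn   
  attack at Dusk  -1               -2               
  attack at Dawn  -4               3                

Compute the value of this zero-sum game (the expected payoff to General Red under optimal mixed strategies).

v = -11/8

In a mixed equilibrium General Red is indifferent between attack at Dusk and attack at Dawn; this condition fixes q.
  General Red's payoff to attack at Dusk: q·(-1) + (1−q)·(-2) = q - 2
  General Red's payoff to attack at Dawn: q·(-4) + (1−q)·3 = -7q + 3
  q - 2 = -7q + 3  ⇒  8q = 5  ⇒  q = 5/8.
The value is General Red's expected payoff against this mix (using attack at Dusk): (5/8)·(-1) + (3/8)·(-2) = -11/8.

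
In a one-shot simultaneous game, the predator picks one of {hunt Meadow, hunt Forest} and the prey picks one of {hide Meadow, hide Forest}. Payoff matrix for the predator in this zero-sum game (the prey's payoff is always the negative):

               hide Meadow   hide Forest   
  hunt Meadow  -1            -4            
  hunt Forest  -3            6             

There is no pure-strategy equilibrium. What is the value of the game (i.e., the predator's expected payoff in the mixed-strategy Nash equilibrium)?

v = -3/2

Set the predator's expected payoff from hunt Meadow equal to that from hunt Forest:
  the predator's payoff to hunt Meadow: q·(-1) + (1−q)·(-4) = 3q - 4
  the predator's payoff to hunt Forest: q·(-3) + (1−q)·6 = -9q + 6
  3q - 4 = -9q + 6  ⇒  12q = 10  ⇒  q = 5/6.
The value is the predator's expected payoff against this mix (using hunt Meadow): (5/6)·(-1) + (1/6)·(-4) = -3/2.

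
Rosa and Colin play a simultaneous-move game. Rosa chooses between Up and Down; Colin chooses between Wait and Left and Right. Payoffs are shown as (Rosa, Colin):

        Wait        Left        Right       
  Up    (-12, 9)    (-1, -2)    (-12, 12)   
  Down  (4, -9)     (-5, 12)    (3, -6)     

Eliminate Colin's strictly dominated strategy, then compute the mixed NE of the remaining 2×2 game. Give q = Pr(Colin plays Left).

Colin's strategy Wait is strictly dominated by Right: 12 > 9 and -6 > -9. Eliminate Wait.
Rosa's indifference between Up and Down determines Colin's mixing probability q:
  Rosa's payoff from Up: q·(-1) + (1−q)·(-12) = 11q - 12
  Rosa's payoff from Down: q·(-5) + (1−q)·3 = -8q + 3
  11q - 12 = -8q + 3  ⇒  19q = 15  ⇒  q = 15/19.

q = 15/19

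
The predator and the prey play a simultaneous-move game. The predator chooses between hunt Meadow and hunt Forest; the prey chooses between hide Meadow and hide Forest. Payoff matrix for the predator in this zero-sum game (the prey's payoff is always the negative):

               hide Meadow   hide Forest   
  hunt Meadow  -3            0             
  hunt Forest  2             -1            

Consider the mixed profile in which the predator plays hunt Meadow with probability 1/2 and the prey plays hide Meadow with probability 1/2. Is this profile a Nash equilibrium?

No

Given the prey's mix q = 1/2, the predator's payoff from hunt Meadow is -3/2 but from hunt Forest is 1/2. The predator strictly prefers hunt Forest, so the predator would not mix.
So the proposed profile is not a Nash equilibrium.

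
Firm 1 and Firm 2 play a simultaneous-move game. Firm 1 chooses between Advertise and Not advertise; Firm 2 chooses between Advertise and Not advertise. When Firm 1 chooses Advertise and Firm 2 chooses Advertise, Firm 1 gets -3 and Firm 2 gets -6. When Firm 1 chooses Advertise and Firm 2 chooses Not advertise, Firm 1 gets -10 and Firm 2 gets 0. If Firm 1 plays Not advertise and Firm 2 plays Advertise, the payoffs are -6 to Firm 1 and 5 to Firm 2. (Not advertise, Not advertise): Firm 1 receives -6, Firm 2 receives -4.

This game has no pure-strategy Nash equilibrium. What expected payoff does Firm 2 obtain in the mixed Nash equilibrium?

-8/5

Firm 2's indifference between Advertise and Not advertise determines Firm 1's mixing probability p:
  Firm 2's expected payoff from Advertise: p·(-6) + (1−p)·5 = -11p + 5
  Firm 2's expected payoff from Not advertise: p·0 + (1−p)·(-4) = 4p - 4
  -11p + 5 = 4p - 4  ⇒  -15p = -9  ⇒  p = 3/5.
At equilibrium Firm 2 is indifferent across columns, so Firm 2's payoff equals the payoff from Advertise: (3/5)·(-6) + (2/5)·5 = -8/5.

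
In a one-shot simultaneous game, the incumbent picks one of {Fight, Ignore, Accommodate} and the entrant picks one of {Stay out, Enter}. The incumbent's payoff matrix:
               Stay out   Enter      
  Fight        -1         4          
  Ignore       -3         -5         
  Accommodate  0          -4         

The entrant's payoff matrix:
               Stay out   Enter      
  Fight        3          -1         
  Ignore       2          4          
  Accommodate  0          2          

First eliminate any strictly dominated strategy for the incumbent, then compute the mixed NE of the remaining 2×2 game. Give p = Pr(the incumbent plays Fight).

p = 1/3

The incumbent's strategy Ignore is strictly dominated by Accommodate: 0 > -3 and -4 > -5. Eliminate Ignore.
For the entrant to be willing to mix, the entrant must be indifferent between Stay out and Enter, which pins down the incumbent's mix.
  the entrant's payoff from Stay out: p·3 + (1−p)·0 = 3p
  the entrant's payoff from Enter: p·(-1) + (1−p)·2 = -3p + 2
  3p = -3p + 2  ⇒  6p = 2  ⇒  p = 1/3.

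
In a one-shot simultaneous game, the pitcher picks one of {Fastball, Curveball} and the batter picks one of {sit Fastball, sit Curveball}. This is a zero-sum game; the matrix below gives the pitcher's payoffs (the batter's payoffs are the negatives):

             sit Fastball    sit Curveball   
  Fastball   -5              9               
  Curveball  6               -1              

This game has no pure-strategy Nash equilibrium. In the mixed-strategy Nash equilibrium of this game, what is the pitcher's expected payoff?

7/3

Set the pitcher's expected payoff from Fastball equal to that from Curveball:
  the pitcher's expected payoff from Fastball: q·(-5) + (1−q)·9 = -14q + 9
  the pitcher's expected payoff from Curveball: q·6 + (1−q)·(-1) = 7q - 1
  -14q + 9 = 7q - 1  ⇒  -21q = -10  ⇒  q = 10/21.
At equilibrium the pitcher is indifferent across rows, so the pitcher's payoff equals the payoff from Fastball: (10/21)·(-5) + (11/21)·9 = 7/3.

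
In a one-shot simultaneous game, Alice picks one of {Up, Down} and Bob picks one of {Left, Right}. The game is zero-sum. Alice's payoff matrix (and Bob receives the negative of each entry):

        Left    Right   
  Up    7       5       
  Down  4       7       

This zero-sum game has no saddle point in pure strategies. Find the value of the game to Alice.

Bob's mix must leave Alice indifferent between Up and Down.
  Alice's payoff to Up: q·7 + (1−q)·5 = 2q + 5
  Alice's payoff to Down: q·4 + (1−q)·7 = -3q + 7
  2q + 5 = -3q + 7  ⇒  5q = 2  ⇒  q = 2/5.
The value is Alice's expected payoff against this mix (using Up): (2/5)·7 + (3/5)·5 = 29/5.

v = 29/5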